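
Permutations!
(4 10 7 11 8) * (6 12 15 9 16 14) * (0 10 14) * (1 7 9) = [10, 7, 2, 3, 14, 5, 12, 11, 4, 16, 9, 8, 15, 13, 6, 1, 0] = (0 10 9 16)(1 7 11 8 4 14 6 12 15)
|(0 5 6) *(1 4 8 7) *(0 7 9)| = |(0 5 6 7 1 4 8 9)| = 8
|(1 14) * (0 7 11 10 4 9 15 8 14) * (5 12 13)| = 30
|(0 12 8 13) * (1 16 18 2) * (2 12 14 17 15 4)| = 12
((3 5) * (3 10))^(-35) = (3 5 10)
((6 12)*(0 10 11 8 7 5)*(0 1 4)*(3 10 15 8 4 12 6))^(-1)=(0 4 11 10 3 12 1 5 7 8 15)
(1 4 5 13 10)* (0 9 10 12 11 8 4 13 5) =[9, 13, 2, 3, 0, 5, 6, 7, 4, 10, 1, 8, 11, 12] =(0 9 10 1 13 12 11 8 4)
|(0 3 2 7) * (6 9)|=|(0 3 2 7)(6 9)|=4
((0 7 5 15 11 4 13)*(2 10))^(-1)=(0 13 4 11 15 5 7)(2 10)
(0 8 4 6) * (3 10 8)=(0 3 10 8 4 6)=[3, 1, 2, 10, 6, 5, 0, 7, 4, 9, 8]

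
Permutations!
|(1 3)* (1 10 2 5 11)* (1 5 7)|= |(1 3 10 2 7)(5 11)|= 10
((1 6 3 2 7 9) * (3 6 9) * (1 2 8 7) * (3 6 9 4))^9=((1 4 3 8 7 6 9 2))^9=(1 4 3 8 7 6 9 2)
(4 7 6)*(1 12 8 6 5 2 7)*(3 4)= (1 12 8 6 3 4)(2 7 5)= [0, 12, 7, 4, 1, 2, 3, 5, 6, 9, 10, 11, 8]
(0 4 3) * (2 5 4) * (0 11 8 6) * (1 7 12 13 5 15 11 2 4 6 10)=(0 4 3 2 15 11 8 10 1 7 12 13 5 6)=[4, 7, 15, 2, 3, 6, 0, 12, 10, 9, 1, 8, 13, 5, 14, 11]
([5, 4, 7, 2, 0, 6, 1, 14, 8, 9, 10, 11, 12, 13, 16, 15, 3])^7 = (0 6 4 5 1)(2 14 3 7 16)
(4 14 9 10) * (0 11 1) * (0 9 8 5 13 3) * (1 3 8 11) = [1, 9, 2, 0, 14, 13, 6, 7, 5, 10, 4, 3, 12, 8, 11] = (0 1 9 10 4 14 11 3)(5 13 8)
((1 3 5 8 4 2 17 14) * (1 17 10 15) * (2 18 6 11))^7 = (1 11 8 15 6 5 10 18 3 2 4)(14 17)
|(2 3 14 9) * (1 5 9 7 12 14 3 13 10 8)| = |(1 5 9 2 13 10 8)(7 12 14)| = 21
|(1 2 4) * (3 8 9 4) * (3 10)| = 7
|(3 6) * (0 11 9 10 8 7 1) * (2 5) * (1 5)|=|(0 11 9 10 8 7 5 2 1)(3 6)|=18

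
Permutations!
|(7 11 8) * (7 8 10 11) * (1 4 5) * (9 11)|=3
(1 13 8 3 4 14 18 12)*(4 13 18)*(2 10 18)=(1 2 10 18 12)(3 13 8)(4 14)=[0, 2, 10, 13, 14, 5, 6, 7, 3, 9, 18, 11, 1, 8, 4, 15, 16, 17, 12]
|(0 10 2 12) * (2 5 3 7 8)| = |(0 10 5 3 7 8 2 12)| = 8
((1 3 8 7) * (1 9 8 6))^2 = (1 6 3)(7 8 9)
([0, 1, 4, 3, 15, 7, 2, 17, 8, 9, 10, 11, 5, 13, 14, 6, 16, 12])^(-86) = (2 15)(4 6)(5 17)(7 12)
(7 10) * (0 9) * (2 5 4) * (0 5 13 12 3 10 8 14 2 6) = (0 9 5 4 6)(2 13 12 3 10 7 8 14) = [9, 1, 13, 10, 6, 4, 0, 8, 14, 5, 7, 11, 3, 12, 2]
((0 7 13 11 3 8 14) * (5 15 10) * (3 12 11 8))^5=((0 7 13 8 14)(5 15 10)(11 12))^5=(5 10 15)(11 12)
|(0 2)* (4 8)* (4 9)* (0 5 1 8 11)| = 8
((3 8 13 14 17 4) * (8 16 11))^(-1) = ((3 16 11 8 13 14 17 4))^(-1) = (3 4 17 14 13 8 11 16)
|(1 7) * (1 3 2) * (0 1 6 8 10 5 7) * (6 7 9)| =|(0 1)(2 7 3)(5 9 6 8 10)| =30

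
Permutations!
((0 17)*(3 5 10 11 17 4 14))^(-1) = (0 17 11 10 5 3 14 4)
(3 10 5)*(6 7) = (3 10 5)(6 7) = [0, 1, 2, 10, 4, 3, 7, 6, 8, 9, 5]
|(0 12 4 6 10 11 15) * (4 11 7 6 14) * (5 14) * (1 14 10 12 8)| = 12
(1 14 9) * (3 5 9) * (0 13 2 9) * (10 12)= (0 13 2 9 1 14 3 5)(10 12)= [13, 14, 9, 5, 4, 0, 6, 7, 8, 1, 12, 11, 10, 2, 3]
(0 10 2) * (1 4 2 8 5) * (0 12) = (0 10 8 5 1 4 2 12) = [10, 4, 12, 3, 2, 1, 6, 7, 5, 9, 8, 11, 0]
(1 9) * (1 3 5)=(1 9 3 5)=[0, 9, 2, 5, 4, 1, 6, 7, 8, 3]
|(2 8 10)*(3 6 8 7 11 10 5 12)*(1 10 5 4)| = 11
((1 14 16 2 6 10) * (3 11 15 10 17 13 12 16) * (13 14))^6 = (1 17)(2 15)(3 12)(6 10)(11 16)(13 14)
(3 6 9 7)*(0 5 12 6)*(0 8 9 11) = (0 5 12 6 11)(3 8 9 7) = [5, 1, 2, 8, 4, 12, 11, 3, 9, 7, 10, 0, 6]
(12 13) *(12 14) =[0, 1, 2, 3, 4, 5, 6, 7, 8, 9, 10, 11, 13, 14, 12] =(12 13 14)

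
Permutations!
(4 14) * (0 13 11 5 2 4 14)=[13, 1, 4, 3, 0, 2, 6, 7, 8, 9, 10, 5, 12, 11, 14]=(14)(0 13 11 5 2 4)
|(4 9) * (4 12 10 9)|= |(9 12 10)|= 3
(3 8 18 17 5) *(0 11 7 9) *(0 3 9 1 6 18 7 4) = [11, 6, 2, 8, 0, 9, 18, 1, 7, 3, 10, 4, 12, 13, 14, 15, 16, 5, 17] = (0 11 4)(1 6 18 17 5 9 3 8 7)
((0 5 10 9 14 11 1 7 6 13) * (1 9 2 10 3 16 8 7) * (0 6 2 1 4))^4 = ((0 5 3 16 8 7 2 10 1 4)(6 13)(9 14 11))^4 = (0 8 1 3 2)(4 16 10 5 7)(9 14 11)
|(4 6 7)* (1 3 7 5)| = |(1 3 7 4 6 5)| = 6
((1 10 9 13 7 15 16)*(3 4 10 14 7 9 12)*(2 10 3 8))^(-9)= (1 14 7 15 16)(2 8 12 10)(3 4)(9 13)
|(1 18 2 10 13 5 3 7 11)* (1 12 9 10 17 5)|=|(1 18 2 17 5 3 7 11 12 9 10 13)|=12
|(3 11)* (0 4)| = 2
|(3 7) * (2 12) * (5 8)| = 2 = |(2 12)(3 7)(5 8)|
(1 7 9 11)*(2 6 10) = (1 7 9 11)(2 6 10) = [0, 7, 6, 3, 4, 5, 10, 9, 8, 11, 2, 1]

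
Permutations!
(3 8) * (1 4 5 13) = (1 4 5 13)(3 8) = [0, 4, 2, 8, 5, 13, 6, 7, 3, 9, 10, 11, 12, 1]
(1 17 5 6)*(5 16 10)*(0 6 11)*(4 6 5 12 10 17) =(0 5 11)(1 4 6)(10 12)(16 17) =[5, 4, 2, 3, 6, 11, 1, 7, 8, 9, 12, 0, 10, 13, 14, 15, 17, 16]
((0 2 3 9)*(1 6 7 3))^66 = (0 6 9 1 3 2 7) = ((0 2 1 6 7 3 9))^66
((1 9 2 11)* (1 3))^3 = ((1 9 2 11 3))^3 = (1 11 9 3 2)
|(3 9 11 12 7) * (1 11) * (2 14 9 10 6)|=|(1 11 12 7 3 10 6 2 14 9)|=10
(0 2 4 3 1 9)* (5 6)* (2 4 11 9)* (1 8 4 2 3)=[2, 3, 11, 8, 1, 6, 5, 7, 4, 0, 10, 9]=(0 2 11 9)(1 3 8 4)(5 6)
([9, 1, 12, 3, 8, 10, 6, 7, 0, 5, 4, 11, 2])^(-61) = (0 8 4 10 5 9)(2 12)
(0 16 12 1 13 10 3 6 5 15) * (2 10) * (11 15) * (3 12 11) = (0 16 11 15)(1 13 2 10 12)(3 6 5) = [16, 13, 10, 6, 4, 3, 5, 7, 8, 9, 12, 15, 1, 2, 14, 0, 11]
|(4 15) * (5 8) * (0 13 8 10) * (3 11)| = 10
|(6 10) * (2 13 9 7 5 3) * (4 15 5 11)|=18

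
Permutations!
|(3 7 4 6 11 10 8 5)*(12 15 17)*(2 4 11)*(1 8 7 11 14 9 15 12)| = |(1 8 5 3 11 10 7 14 9 15 17)(2 4 6)| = 33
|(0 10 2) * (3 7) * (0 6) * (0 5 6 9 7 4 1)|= |(0 10 2 9 7 3 4 1)(5 6)|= 8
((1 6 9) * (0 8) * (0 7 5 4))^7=(0 7 4 8 5)(1 6 9)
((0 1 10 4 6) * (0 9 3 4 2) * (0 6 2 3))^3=(0 3 6 1 4 9 10 2)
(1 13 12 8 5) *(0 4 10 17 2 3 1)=(0 4 10 17 2 3 1 13 12 8 5)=[4, 13, 3, 1, 10, 0, 6, 7, 5, 9, 17, 11, 8, 12, 14, 15, 16, 2]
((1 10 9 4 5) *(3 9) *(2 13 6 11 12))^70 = (13)(1 4 3)(5 9 10)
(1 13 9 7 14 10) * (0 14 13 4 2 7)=(0 14 10 1 4 2 7 13 9)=[14, 4, 7, 3, 2, 5, 6, 13, 8, 0, 1, 11, 12, 9, 10]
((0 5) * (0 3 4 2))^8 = (0 4 5 2 3)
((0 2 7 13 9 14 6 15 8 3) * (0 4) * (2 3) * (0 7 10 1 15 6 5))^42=(0 4 13 14)(1 8 10 15 2)(3 7 9 5)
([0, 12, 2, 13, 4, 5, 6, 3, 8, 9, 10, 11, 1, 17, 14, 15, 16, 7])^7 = (1 12)(3 7 17 13)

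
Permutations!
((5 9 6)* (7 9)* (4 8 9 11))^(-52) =(4 5 8 7 9 11 6)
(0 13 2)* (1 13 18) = (0 18 1 13 2) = [18, 13, 0, 3, 4, 5, 6, 7, 8, 9, 10, 11, 12, 2, 14, 15, 16, 17, 1]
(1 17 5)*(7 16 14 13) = [0, 17, 2, 3, 4, 1, 6, 16, 8, 9, 10, 11, 12, 7, 13, 15, 14, 5] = (1 17 5)(7 16 14 13)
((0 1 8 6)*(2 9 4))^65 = (0 1 8 6)(2 4 9)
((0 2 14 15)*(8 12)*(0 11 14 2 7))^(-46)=(11 15 14)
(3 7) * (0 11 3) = [11, 1, 2, 7, 4, 5, 6, 0, 8, 9, 10, 3] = (0 11 3 7)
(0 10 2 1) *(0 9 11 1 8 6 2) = (0 10)(1 9 11)(2 8 6) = [10, 9, 8, 3, 4, 5, 2, 7, 6, 11, 0, 1]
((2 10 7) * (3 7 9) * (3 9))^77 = (2 10 3 7)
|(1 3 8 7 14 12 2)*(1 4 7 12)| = 8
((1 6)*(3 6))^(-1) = (1 6 3)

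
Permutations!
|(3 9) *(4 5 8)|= |(3 9)(4 5 8)|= 6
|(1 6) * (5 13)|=|(1 6)(5 13)|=2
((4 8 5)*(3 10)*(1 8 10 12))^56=((1 8 5 4 10 3 12))^56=(12)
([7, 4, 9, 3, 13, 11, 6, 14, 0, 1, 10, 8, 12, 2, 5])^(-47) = [7, 2, 4, 3, 9, 11, 6, 14, 0, 13, 10, 8, 12, 1, 5]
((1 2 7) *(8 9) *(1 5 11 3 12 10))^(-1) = ((1 2 7 5 11 3 12 10)(8 9))^(-1) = (1 10 12 3 11 5 7 2)(8 9)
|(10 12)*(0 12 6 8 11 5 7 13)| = 9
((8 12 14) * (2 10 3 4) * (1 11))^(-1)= (1 11)(2 4 3 10)(8 14 12)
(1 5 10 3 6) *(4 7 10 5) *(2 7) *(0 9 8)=(0 9 8)(1 4 2 7 10 3 6)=[9, 4, 7, 6, 2, 5, 1, 10, 0, 8, 3]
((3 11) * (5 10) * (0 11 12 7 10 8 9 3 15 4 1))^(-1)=((0 11 15 4 1)(3 12 7 10 5 8 9))^(-1)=(0 1 4 15 11)(3 9 8 5 10 7 12)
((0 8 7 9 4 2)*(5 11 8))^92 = ((0 5 11 8 7 9 4 2))^92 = (0 7)(2 8)(4 11)(5 9)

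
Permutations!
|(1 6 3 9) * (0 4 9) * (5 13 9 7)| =9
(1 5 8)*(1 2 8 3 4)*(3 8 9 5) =[0, 3, 9, 4, 1, 8, 6, 7, 2, 5] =(1 3 4)(2 9 5 8)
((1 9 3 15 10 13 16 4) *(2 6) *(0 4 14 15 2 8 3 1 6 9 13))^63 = ((0 4 6 8 3 2 9 1 13 16 14 15 10))^63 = (0 15 16 1 2 8 4 10 14 13 9 3 6)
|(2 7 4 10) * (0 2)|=|(0 2 7 4 10)|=5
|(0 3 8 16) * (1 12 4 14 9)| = 20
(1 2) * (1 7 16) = (1 2 7 16) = [0, 2, 7, 3, 4, 5, 6, 16, 8, 9, 10, 11, 12, 13, 14, 15, 1]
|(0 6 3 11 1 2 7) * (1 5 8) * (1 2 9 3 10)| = 11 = |(0 6 10 1 9 3 11 5 8 2 7)|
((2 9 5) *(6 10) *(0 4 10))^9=(0 4 10 6)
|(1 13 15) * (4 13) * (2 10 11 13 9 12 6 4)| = 12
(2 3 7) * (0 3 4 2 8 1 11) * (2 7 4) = (0 3 4 7 8 1 11) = [3, 11, 2, 4, 7, 5, 6, 8, 1, 9, 10, 0]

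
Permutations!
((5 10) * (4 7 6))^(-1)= ((4 7 6)(5 10))^(-1)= (4 6 7)(5 10)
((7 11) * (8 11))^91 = ((7 8 11))^91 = (7 8 11)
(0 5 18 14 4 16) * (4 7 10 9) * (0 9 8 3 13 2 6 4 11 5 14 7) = [14, 1, 6, 13, 16, 18, 4, 10, 3, 11, 8, 5, 12, 2, 0, 15, 9, 17, 7] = (0 14)(2 6 4 16 9 11 5 18 7 10 8 3 13)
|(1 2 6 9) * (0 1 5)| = |(0 1 2 6 9 5)| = 6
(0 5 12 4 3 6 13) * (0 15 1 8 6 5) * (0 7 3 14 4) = (0 7 3 5 12)(1 8 6 13 15)(4 14) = [7, 8, 2, 5, 14, 12, 13, 3, 6, 9, 10, 11, 0, 15, 4, 1]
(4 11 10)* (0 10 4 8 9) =[10, 1, 2, 3, 11, 5, 6, 7, 9, 0, 8, 4] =(0 10 8 9)(4 11)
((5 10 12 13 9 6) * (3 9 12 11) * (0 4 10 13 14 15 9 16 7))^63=((0 4 10 11 3 16 7)(5 13 12 14 15 9 6))^63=(16)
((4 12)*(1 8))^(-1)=(1 8)(4 12)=((1 8)(4 12))^(-1)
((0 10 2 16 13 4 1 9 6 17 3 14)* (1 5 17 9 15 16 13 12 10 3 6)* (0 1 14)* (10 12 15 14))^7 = (0 3)(1 14)(2 10 9 6 17 5 4 13)(15 16)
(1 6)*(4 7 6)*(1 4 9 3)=[0, 9, 2, 1, 7, 5, 4, 6, 8, 3]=(1 9 3)(4 7 6)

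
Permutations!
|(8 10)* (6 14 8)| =4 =|(6 14 8 10)|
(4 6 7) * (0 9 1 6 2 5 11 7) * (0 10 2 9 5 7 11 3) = (11)(0 5 3)(1 6 10 2 7 4 9) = [5, 6, 7, 0, 9, 3, 10, 4, 8, 1, 2, 11]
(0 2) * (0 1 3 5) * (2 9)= (0 9 2 1 3 5)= [9, 3, 1, 5, 4, 0, 6, 7, 8, 2]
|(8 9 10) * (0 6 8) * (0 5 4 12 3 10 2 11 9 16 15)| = |(0 6 8 16 15)(2 11 9)(3 10 5 4 12)| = 15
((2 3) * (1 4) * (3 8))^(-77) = ((1 4)(2 8 3))^(-77) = (1 4)(2 8 3)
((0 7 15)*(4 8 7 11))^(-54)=((0 11 4 8 7 15))^(-54)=(15)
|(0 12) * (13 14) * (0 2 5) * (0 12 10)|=6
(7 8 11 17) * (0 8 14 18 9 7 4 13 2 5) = (0 8 11 17 4 13 2 5)(7 14 18 9) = [8, 1, 5, 3, 13, 0, 6, 14, 11, 7, 10, 17, 12, 2, 18, 15, 16, 4, 9]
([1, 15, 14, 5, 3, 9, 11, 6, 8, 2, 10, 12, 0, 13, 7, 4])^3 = (0 4 9 7 12 15 5 14 11 1 3 2 6)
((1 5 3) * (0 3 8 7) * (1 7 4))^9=((0 3 7)(1 5 8 4))^9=(1 5 8 4)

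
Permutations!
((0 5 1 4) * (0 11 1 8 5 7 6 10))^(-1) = ((0 7 6 10)(1 4 11)(5 8))^(-1) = (0 10 6 7)(1 11 4)(5 8)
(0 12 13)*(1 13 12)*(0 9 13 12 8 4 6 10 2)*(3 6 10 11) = (0 1 12 8 4 10 2)(3 6 11)(9 13) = [1, 12, 0, 6, 10, 5, 11, 7, 4, 13, 2, 3, 8, 9]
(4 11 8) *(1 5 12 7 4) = [0, 5, 2, 3, 11, 12, 6, 4, 1, 9, 10, 8, 7] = (1 5 12 7 4 11 8)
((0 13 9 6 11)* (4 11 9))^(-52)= ((0 13 4 11)(6 9))^(-52)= (13)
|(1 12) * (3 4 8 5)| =|(1 12)(3 4 8 5)| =4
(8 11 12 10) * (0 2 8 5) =(0 2 8 11 12 10 5) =[2, 1, 8, 3, 4, 0, 6, 7, 11, 9, 5, 12, 10]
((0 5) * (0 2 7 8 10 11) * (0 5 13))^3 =(0 13)(2 10)(5 8)(7 11)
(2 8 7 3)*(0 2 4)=(0 2 8 7 3 4)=[2, 1, 8, 4, 0, 5, 6, 3, 7]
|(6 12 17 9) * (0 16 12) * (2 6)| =7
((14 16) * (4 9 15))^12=(16)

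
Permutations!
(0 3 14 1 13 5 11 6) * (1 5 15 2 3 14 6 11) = (0 14 5 1 13 15 2 3 6) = [14, 13, 3, 6, 4, 1, 0, 7, 8, 9, 10, 11, 12, 15, 5, 2]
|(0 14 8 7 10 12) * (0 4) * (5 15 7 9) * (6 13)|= |(0 14 8 9 5 15 7 10 12 4)(6 13)|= 10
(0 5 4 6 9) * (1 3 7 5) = (0 1 3 7 5 4 6 9) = [1, 3, 2, 7, 6, 4, 9, 5, 8, 0]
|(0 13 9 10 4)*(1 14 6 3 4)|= 9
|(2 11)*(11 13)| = |(2 13 11)| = 3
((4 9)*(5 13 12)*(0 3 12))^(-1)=((0 3 12 5 13)(4 9))^(-1)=(0 13 5 12 3)(4 9)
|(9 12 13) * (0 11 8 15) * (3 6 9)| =|(0 11 8 15)(3 6 9 12 13)| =20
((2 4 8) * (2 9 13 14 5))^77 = ((2 4 8 9 13 14 5))^77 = (14)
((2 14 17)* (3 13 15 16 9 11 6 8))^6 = (17)(3 6 9 15)(8 11 16 13)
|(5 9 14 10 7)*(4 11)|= |(4 11)(5 9 14 10 7)|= 10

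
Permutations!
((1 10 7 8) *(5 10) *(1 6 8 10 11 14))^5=((1 5 11 14)(6 8)(7 10))^5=(1 5 11 14)(6 8)(7 10)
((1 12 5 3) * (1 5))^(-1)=(1 12)(3 5)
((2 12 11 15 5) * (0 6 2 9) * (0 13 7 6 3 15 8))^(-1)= (0 8 11 12 2 6 7 13 9 5 15 3)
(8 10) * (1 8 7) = (1 8 10 7) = [0, 8, 2, 3, 4, 5, 6, 1, 10, 9, 7]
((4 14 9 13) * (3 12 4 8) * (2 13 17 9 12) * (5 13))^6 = ((2 5 13 8 3)(4 14 12)(9 17))^6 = (17)(2 5 13 8 3)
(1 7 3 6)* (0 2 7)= [2, 0, 7, 6, 4, 5, 1, 3]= (0 2 7 3 6 1)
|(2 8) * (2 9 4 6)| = |(2 8 9 4 6)| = 5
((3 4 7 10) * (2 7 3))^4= ((2 7 10)(3 4))^4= (2 7 10)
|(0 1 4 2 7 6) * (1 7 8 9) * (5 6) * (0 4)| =9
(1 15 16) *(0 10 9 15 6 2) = [10, 6, 0, 3, 4, 5, 2, 7, 8, 15, 9, 11, 12, 13, 14, 16, 1] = (0 10 9 15 16 1 6 2)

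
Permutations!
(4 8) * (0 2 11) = (0 2 11)(4 8) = [2, 1, 11, 3, 8, 5, 6, 7, 4, 9, 10, 0]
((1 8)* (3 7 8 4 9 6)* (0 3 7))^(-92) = ((0 3)(1 4 9 6 7 8))^(-92) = (1 7 9)(4 8 6)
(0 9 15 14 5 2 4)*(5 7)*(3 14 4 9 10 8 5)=[10, 1, 9, 14, 0, 2, 6, 3, 5, 15, 8, 11, 12, 13, 7, 4]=(0 10 8 5 2 9 15 4)(3 14 7)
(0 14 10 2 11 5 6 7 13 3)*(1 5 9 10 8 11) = (0 14 8 11 9 10 2 1 5 6 7 13 3) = [14, 5, 1, 0, 4, 6, 7, 13, 11, 10, 2, 9, 12, 3, 8]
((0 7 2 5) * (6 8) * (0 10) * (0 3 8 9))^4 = ((0 7 2 5 10 3 8 6 9))^4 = (0 10 9 5 6 2 8 7 3)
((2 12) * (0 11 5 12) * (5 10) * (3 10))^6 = ((0 11 3 10 5 12 2))^6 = (0 2 12 5 10 3 11)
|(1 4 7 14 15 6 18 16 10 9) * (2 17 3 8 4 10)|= |(1 10 9)(2 17 3 8 4 7 14 15 6 18 16)|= 33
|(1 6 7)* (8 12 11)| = |(1 6 7)(8 12 11)| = 3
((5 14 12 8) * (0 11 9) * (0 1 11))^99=((1 11 9)(5 14 12 8))^99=(5 8 12 14)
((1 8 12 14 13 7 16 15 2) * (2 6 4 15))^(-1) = (1 2 16 7 13 14 12 8)(4 6 15)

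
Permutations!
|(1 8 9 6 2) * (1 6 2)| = 5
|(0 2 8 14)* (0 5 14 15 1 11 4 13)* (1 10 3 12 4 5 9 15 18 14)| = |(0 2 8 18 14 9 15 10 3 12 4 13)(1 11 5)| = 12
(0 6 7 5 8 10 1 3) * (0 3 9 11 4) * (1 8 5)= (0 6 7 1 9 11 4)(8 10)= [6, 9, 2, 3, 0, 5, 7, 1, 10, 11, 8, 4]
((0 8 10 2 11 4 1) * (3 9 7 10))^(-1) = (0 1 4 11 2 10 7 9 3 8) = ((0 8 3 9 7 10 2 11 4 1))^(-1)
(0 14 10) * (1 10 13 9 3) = (0 14 13 9 3 1 10) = [14, 10, 2, 1, 4, 5, 6, 7, 8, 3, 0, 11, 12, 9, 13]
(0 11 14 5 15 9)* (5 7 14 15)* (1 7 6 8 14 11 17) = (0 17 1 7 11 15 9)(6 8 14) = [17, 7, 2, 3, 4, 5, 8, 11, 14, 0, 10, 15, 12, 13, 6, 9, 16, 1]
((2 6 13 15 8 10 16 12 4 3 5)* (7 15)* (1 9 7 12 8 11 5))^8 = (1 13 11)(2 7 4)(3 6 15)(5 9 12)(8 16 10)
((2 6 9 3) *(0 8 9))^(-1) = ((0 8 9 3 2 6))^(-1) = (0 6 2 3 9 8)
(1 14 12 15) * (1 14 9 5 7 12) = (1 9 5 7 12 15 14) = [0, 9, 2, 3, 4, 7, 6, 12, 8, 5, 10, 11, 15, 13, 1, 14]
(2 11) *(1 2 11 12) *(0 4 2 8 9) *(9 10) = (0 4 2 12 1 8 10 9) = [4, 8, 12, 3, 2, 5, 6, 7, 10, 0, 9, 11, 1]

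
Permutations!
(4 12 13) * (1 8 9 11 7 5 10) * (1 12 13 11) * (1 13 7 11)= (1 8 9 13 4 7 5 10 12)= [0, 8, 2, 3, 7, 10, 6, 5, 9, 13, 12, 11, 1, 4]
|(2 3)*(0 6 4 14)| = |(0 6 4 14)(2 3)| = 4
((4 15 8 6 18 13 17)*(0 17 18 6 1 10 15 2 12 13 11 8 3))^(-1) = ((0 17 4 2 12 13 18 11 8 1 10 15 3))^(-1) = (0 3 15 10 1 8 11 18 13 12 2 4 17)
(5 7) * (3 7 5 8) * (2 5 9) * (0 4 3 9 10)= [4, 1, 5, 7, 3, 10, 6, 8, 9, 2, 0]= (0 4 3 7 8 9 2 5 10)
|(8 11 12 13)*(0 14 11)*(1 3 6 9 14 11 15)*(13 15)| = 11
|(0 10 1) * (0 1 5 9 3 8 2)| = 7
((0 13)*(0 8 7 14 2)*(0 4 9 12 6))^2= (0 8 14 4 12)(2 9 6 13 7)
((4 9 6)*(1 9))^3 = ((1 9 6 4))^3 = (1 4 6 9)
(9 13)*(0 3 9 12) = (0 3 9 13 12) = [3, 1, 2, 9, 4, 5, 6, 7, 8, 13, 10, 11, 0, 12]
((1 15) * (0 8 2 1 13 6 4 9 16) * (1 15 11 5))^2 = ((0 8 2 15 13 6 4 9 16)(1 11 5))^2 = (0 2 13 4 16 8 15 6 9)(1 5 11)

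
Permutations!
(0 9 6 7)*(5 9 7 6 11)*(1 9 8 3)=(0 7)(1 9 11 5 8 3)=[7, 9, 2, 1, 4, 8, 6, 0, 3, 11, 10, 5]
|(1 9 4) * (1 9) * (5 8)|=|(4 9)(5 8)|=2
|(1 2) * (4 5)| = |(1 2)(4 5)| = 2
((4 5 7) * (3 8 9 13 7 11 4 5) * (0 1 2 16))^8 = ((0 1 2 16)(3 8 9 13 7 5 11 4))^8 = (16)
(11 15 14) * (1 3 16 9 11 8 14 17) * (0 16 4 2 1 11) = (0 16 9)(1 3 4 2)(8 14)(11 15 17) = [16, 3, 1, 4, 2, 5, 6, 7, 14, 0, 10, 15, 12, 13, 8, 17, 9, 11]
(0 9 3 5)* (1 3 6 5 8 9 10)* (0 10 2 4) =[2, 3, 4, 8, 0, 10, 5, 7, 9, 6, 1] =(0 2 4)(1 3 8 9 6 5 10)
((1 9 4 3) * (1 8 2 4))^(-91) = ((1 9)(2 4 3 8))^(-91) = (1 9)(2 4 3 8)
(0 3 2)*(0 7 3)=[0, 1, 7, 2, 4, 5, 6, 3]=(2 7 3)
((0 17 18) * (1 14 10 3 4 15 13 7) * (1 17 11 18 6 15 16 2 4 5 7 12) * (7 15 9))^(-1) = (0 18 11)(1 12 13 15 5 3 10 14)(2 16 4)(6 17 7 9)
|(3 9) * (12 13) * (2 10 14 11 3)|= 6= |(2 10 14 11 3 9)(12 13)|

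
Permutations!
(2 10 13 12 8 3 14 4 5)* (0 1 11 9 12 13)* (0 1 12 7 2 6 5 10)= [12, 11, 0, 14, 10, 6, 5, 2, 3, 7, 1, 9, 8, 13, 4]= (0 12 8 3 14 4 10 1 11 9 7 2)(5 6)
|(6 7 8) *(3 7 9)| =|(3 7 8 6 9)| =5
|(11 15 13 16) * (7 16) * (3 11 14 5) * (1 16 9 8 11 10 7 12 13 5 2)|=|(1 16 14 2)(3 10 7 9 8 11 15 5)(12 13)|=8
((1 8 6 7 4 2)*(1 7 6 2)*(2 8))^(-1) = ((8)(1 2 7 4))^(-1) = (8)(1 4 7 2)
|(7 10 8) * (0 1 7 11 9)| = |(0 1 7 10 8 11 9)| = 7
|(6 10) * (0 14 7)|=6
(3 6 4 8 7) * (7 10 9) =(3 6 4 8 10 9 7) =[0, 1, 2, 6, 8, 5, 4, 3, 10, 7, 9]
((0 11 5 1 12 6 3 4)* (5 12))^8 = (0 12 3)(4 11 6)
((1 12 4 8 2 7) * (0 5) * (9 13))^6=(13)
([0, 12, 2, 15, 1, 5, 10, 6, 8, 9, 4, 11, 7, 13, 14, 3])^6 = (15)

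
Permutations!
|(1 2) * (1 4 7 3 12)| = 6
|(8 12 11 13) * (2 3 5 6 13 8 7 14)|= |(2 3 5 6 13 7 14)(8 12 11)|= 21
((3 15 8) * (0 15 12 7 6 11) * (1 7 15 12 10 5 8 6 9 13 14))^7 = (0 15 11 12 6)(1 9 14 7 13)(3 8 5 10)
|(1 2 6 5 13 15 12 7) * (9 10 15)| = |(1 2 6 5 13 9 10 15 12 7)| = 10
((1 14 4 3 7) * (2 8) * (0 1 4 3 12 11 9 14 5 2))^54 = ((0 1 5 2 8)(3 7 4 12 11 9 14))^54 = (0 8 2 5 1)(3 9 12 7 14 11 4)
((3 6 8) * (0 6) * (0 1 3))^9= ((0 6 8)(1 3))^9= (8)(1 3)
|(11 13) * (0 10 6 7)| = |(0 10 6 7)(11 13)| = 4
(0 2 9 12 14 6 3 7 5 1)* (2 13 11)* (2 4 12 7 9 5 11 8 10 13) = (0 2 5 1)(3 9 7 11 4 12 14 6)(8 10 13) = [2, 0, 5, 9, 12, 1, 3, 11, 10, 7, 13, 4, 14, 8, 6]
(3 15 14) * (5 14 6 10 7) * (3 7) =(3 15 6 10)(5 14 7) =[0, 1, 2, 15, 4, 14, 10, 5, 8, 9, 3, 11, 12, 13, 7, 6]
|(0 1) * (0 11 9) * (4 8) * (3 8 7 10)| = |(0 1 11 9)(3 8 4 7 10)| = 20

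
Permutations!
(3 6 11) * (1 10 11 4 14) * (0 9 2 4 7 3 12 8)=(0 9 2 4 14 1 10 11 12 8)(3 6 7)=[9, 10, 4, 6, 14, 5, 7, 3, 0, 2, 11, 12, 8, 13, 1]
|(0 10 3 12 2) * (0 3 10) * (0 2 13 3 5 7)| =|(0 2 5 7)(3 12 13)| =12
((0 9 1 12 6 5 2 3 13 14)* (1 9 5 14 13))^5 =((0 5 2 3 1 12 6 14))^5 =(0 12 2 14 1 5 6 3)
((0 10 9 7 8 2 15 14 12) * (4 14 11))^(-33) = (15)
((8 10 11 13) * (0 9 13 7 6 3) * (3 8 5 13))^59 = (0 3 9)(5 13)(6 7 11 10 8)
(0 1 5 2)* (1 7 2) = (0 7 2)(1 5) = [7, 5, 0, 3, 4, 1, 6, 2]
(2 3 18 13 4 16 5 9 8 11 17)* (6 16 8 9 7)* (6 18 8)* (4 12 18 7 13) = [0, 1, 3, 8, 6, 13, 16, 7, 11, 9, 10, 17, 18, 12, 14, 15, 5, 2, 4] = (2 3 8 11 17)(4 6 16 5 13 12 18)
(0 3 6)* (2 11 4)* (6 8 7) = (0 3 8 7 6)(2 11 4) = [3, 1, 11, 8, 2, 5, 0, 6, 7, 9, 10, 4]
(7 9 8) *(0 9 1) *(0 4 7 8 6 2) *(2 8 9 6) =(0 6 8 9 2)(1 4 7) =[6, 4, 0, 3, 7, 5, 8, 1, 9, 2]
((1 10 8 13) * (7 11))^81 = ((1 10 8 13)(7 11))^81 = (1 10 8 13)(7 11)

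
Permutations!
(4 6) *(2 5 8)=[0, 1, 5, 3, 6, 8, 4, 7, 2]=(2 5 8)(4 6)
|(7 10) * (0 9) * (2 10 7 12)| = |(0 9)(2 10 12)| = 6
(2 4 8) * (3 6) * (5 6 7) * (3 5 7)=[0, 1, 4, 3, 8, 6, 5, 7, 2]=(2 4 8)(5 6)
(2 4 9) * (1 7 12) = (1 7 12)(2 4 9) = [0, 7, 4, 3, 9, 5, 6, 12, 8, 2, 10, 11, 1]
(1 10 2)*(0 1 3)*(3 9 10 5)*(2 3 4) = (0 1 5 4 2 9 10 3) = [1, 5, 9, 0, 2, 4, 6, 7, 8, 10, 3]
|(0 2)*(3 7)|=2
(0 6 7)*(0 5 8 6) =(5 8 6 7) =[0, 1, 2, 3, 4, 8, 7, 5, 6]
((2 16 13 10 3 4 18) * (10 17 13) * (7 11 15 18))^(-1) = ((2 16 10 3 4 7 11 15 18)(13 17))^(-1) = (2 18 15 11 7 4 3 10 16)(13 17)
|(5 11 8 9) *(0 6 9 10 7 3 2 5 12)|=|(0 6 9 12)(2 5 11 8 10 7 3)|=28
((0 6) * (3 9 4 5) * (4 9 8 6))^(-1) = (9)(0 6 8 3 5 4)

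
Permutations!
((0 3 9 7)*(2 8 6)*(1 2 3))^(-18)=(0 9 6 2)(1 7 3 8)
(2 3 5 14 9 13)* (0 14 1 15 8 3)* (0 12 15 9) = (0 14)(1 9 13 2 12 15 8 3 5) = [14, 9, 12, 5, 4, 1, 6, 7, 3, 13, 10, 11, 15, 2, 0, 8]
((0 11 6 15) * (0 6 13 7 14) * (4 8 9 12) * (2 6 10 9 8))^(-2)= (0 7 11 14 13)(2 12 10 6 4 9 15)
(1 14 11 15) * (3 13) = (1 14 11 15)(3 13) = [0, 14, 2, 13, 4, 5, 6, 7, 8, 9, 10, 15, 12, 3, 11, 1]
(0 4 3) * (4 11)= (0 11 4 3)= [11, 1, 2, 0, 3, 5, 6, 7, 8, 9, 10, 4]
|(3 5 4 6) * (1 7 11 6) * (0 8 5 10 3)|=8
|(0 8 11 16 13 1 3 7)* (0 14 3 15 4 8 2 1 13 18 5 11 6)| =|(0 2 1 15 4 8 6)(3 7 14)(5 11 16 18)| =84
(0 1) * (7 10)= (0 1)(7 10)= [1, 0, 2, 3, 4, 5, 6, 10, 8, 9, 7]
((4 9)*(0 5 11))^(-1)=(0 11 5)(4 9)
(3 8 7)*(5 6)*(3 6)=(3 8 7 6 5)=[0, 1, 2, 8, 4, 3, 5, 6, 7]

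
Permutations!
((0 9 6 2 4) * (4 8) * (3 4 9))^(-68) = ((0 3 4)(2 8 9 6))^(-68) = (9)(0 3 4)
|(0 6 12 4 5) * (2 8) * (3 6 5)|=4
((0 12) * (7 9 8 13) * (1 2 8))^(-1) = (0 12)(1 9 7 13 8 2)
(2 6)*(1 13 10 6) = (1 13 10 6 2) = [0, 13, 1, 3, 4, 5, 2, 7, 8, 9, 6, 11, 12, 10]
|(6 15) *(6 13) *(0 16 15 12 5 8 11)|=9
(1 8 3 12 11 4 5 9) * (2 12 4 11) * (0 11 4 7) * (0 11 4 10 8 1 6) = [4, 1, 12, 7, 5, 9, 0, 11, 3, 6, 8, 10, 2] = (0 4 5 9 6)(2 12)(3 7 11 10 8)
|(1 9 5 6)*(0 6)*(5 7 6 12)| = |(0 12 5)(1 9 7 6)| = 12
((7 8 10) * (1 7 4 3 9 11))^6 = (1 9 4 8)(3 10 7 11) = ((1 7 8 10 4 3 9 11))^6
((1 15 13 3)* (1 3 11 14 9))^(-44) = ((1 15 13 11 14 9))^(-44) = (1 14 13)(9 11 15)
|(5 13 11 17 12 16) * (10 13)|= |(5 10 13 11 17 12 16)|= 7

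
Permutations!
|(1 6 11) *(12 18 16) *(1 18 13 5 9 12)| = |(1 6 11 18 16)(5 9 12 13)| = 20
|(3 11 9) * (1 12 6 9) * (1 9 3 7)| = 7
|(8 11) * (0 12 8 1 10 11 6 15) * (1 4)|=20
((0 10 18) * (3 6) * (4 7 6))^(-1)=(0 18 10)(3 6 7 4)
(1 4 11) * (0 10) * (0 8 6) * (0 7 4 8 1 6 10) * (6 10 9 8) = [0, 6, 2, 3, 11, 5, 7, 4, 9, 8, 1, 10] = (1 6 7 4 11 10)(8 9)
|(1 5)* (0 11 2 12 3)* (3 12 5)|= 6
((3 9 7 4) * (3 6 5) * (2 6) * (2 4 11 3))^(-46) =((2 6 5)(3 9 7 11))^(-46) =(2 5 6)(3 7)(9 11)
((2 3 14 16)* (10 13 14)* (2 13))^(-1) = (2 10 3)(13 16 14)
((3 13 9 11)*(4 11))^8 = ((3 13 9 4 11))^8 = (3 4 13 11 9)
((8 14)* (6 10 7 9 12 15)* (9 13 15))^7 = (6 7 15 10 13)(8 14)(9 12)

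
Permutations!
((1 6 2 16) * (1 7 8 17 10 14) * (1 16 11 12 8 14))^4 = (1 12)(2 17)(6 8)(7 14 16)(10 11) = ((1 6 2 11 12 8 17 10)(7 14 16))^4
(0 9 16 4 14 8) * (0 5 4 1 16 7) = [9, 16, 2, 3, 14, 4, 6, 0, 5, 7, 10, 11, 12, 13, 8, 15, 1] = (0 9 7)(1 16)(4 14 8 5)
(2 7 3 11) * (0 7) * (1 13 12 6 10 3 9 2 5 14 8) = [7, 13, 0, 11, 4, 14, 10, 9, 1, 2, 3, 5, 6, 12, 8] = (0 7 9 2)(1 13 12 6 10 3 11 5 14 8)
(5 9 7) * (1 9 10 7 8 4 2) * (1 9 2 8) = [0, 2, 9, 3, 8, 10, 6, 5, 4, 1, 7] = (1 2 9)(4 8)(5 10 7)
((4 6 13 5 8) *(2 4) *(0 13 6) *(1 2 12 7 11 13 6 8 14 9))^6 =(0 13 4 11 2 7 1 12 9 8 14 6 5)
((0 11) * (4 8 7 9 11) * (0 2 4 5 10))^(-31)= (0 10 5)(2 11 9 7 8 4)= ((0 5 10)(2 4 8 7 9 11))^(-31)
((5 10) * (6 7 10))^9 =((5 6 7 10))^9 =(5 6 7 10)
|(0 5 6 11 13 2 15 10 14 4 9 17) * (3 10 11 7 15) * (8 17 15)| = 18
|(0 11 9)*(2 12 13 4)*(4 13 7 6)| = |(13)(0 11 9)(2 12 7 6 4)| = 15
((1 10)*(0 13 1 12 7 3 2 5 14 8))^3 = (0 10 3 14 13 12 2 8 1 7 5)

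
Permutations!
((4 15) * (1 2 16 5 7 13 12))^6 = (1 12 13 7 5 16 2)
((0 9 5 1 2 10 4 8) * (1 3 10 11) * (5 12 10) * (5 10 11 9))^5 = (12)(0 8 4 10 3 5)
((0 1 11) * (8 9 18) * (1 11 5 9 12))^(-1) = (0 11)(1 12 8 18 9 5)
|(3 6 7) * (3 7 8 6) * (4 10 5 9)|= 4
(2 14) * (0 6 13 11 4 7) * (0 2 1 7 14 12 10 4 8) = (0 6 13 11 8)(1 7 2 12 10 4 14) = [6, 7, 12, 3, 14, 5, 13, 2, 0, 9, 4, 8, 10, 11, 1]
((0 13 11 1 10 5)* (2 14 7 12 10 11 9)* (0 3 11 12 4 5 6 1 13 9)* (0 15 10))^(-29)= ((0 9 2 14 7 4 5 3 11 13 15 10 6 1 12))^(-29)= (0 9 2 14 7 4 5 3 11 13 15 10 6 1 12)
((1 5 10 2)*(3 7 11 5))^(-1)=((1 3 7 11 5 10 2))^(-1)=(1 2 10 5 11 7 3)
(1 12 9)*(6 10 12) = [0, 6, 2, 3, 4, 5, 10, 7, 8, 1, 12, 11, 9] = (1 6 10 12 9)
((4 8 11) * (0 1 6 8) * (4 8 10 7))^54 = (11)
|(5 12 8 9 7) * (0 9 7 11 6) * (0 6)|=|(0 9 11)(5 12 8 7)|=12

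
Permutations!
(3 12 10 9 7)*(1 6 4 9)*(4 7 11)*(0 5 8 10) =(0 5 8 10 1 6 7 3 12)(4 9 11) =[5, 6, 2, 12, 9, 8, 7, 3, 10, 11, 1, 4, 0]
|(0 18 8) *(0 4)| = 4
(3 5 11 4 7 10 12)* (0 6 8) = (0 6 8)(3 5 11 4 7 10 12) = [6, 1, 2, 5, 7, 11, 8, 10, 0, 9, 12, 4, 3]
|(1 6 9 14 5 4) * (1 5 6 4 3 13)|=15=|(1 4 5 3 13)(6 9 14)|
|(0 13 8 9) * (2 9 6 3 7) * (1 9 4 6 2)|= 10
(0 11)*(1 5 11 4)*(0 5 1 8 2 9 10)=(0 4 8 2 9 10)(5 11)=[4, 1, 9, 3, 8, 11, 6, 7, 2, 10, 0, 5]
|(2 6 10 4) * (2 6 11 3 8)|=|(2 11 3 8)(4 6 10)|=12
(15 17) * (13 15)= [0, 1, 2, 3, 4, 5, 6, 7, 8, 9, 10, 11, 12, 15, 14, 17, 16, 13]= (13 15 17)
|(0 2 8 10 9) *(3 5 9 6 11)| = 9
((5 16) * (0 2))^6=((0 2)(5 16))^6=(16)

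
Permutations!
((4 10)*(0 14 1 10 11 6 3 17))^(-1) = ((0 14 1 10 4 11 6 3 17))^(-1) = (0 17 3 6 11 4 10 1 14)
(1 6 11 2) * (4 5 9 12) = (1 6 11 2)(4 5 9 12) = [0, 6, 1, 3, 5, 9, 11, 7, 8, 12, 10, 2, 4]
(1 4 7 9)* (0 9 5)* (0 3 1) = (0 9)(1 4 7 5 3) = [9, 4, 2, 1, 7, 3, 6, 5, 8, 0]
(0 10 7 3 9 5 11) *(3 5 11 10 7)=[7, 1, 2, 9, 4, 10, 6, 5, 8, 11, 3, 0]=(0 7 5 10 3 9 11)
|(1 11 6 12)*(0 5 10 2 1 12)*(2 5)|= |(12)(0 2 1 11 6)(5 10)|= 10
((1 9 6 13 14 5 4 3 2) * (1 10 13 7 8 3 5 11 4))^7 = ((1 9 6 7 8 3 2 10 13 14 11 4 5))^7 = (1 10 9 13 6 14 7 11 8 4 3 5 2)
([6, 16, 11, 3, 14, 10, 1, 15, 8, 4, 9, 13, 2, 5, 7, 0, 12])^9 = [10, 4, 15, 3, 2, 1, 9, 13, 8, 12, 16, 0, 7, 6, 11, 5, 14]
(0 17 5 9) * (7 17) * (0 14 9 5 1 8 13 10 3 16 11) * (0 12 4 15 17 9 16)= [7, 8, 2, 0, 15, 5, 6, 9, 13, 14, 3, 12, 4, 10, 16, 17, 11, 1]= (0 7 9 14 16 11 12 4 15 17 1 8 13 10 3)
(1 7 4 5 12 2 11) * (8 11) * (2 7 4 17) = (1 4 5 12 7 17 2 8 11) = [0, 4, 8, 3, 5, 12, 6, 17, 11, 9, 10, 1, 7, 13, 14, 15, 16, 2]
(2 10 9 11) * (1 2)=(1 2 10 9 11)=[0, 2, 10, 3, 4, 5, 6, 7, 8, 11, 9, 1]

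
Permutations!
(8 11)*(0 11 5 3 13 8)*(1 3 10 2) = (0 11)(1 3 13 8 5 10 2) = [11, 3, 1, 13, 4, 10, 6, 7, 5, 9, 2, 0, 12, 8]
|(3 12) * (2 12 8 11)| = |(2 12 3 8 11)| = 5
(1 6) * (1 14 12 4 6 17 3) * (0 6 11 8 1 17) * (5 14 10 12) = [6, 0, 2, 17, 11, 14, 10, 7, 1, 9, 12, 8, 4, 13, 5, 15, 16, 3] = (0 6 10 12 4 11 8 1)(3 17)(5 14)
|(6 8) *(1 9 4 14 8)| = 6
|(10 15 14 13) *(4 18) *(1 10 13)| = 4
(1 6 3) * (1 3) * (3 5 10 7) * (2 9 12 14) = (1 6)(2 9 12 14)(3 5 10 7) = [0, 6, 9, 5, 4, 10, 1, 3, 8, 12, 7, 11, 14, 13, 2]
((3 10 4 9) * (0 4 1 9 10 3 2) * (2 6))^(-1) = ((0 4 10 1 9 6 2))^(-1) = (0 2 6 9 1 10 4)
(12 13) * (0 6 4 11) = (0 6 4 11)(12 13) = [6, 1, 2, 3, 11, 5, 4, 7, 8, 9, 10, 0, 13, 12]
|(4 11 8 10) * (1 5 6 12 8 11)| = 7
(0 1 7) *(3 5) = [1, 7, 2, 5, 4, 3, 6, 0] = (0 1 7)(3 5)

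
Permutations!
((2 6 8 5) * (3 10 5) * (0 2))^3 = ((0 2 6 8 3 10 5))^3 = (0 8 5 6 10 2 3)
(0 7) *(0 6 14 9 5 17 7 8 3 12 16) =(0 8 3 12 16)(5 17 7 6 14 9) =[8, 1, 2, 12, 4, 17, 14, 6, 3, 5, 10, 11, 16, 13, 9, 15, 0, 7]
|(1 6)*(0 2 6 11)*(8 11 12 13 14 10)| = 10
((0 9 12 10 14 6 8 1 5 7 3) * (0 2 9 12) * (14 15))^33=((0 12 10 15 14 6 8 1 5 7 3 2 9))^33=(0 1 12 5 10 7 15 3 14 2 6 9 8)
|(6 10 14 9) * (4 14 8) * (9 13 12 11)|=9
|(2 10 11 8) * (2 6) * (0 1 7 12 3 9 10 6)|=18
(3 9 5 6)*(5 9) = [0, 1, 2, 5, 4, 6, 3, 7, 8, 9] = (9)(3 5 6)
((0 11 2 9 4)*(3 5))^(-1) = (0 4 9 2 11)(3 5)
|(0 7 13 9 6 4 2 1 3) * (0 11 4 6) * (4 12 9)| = 10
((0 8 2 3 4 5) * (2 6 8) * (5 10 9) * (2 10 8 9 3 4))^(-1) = ((0 10 3 2 4 8 6 9 5))^(-1) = (0 5 9 6 8 4 2 3 10)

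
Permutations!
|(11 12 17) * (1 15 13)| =|(1 15 13)(11 12 17)| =3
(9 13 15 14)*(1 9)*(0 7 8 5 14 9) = (0 7 8 5 14 1)(9 13 15) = [7, 0, 2, 3, 4, 14, 6, 8, 5, 13, 10, 11, 12, 15, 1, 9]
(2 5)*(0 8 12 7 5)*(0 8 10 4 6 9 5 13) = [10, 1, 8, 3, 6, 2, 9, 13, 12, 5, 4, 11, 7, 0] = (0 10 4 6 9 5 2 8 12 7 13)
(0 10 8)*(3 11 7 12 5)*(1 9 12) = (0 10 8)(1 9 12 5 3 11 7) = [10, 9, 2, 11, 4, 3, 6, 1, 0, 12, 8, 7, 5]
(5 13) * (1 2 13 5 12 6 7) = (1 2 13 12 6 7) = [0, 2, 13, 3, 4, 5, 7, 1, 8, 9, 10, 11, 6, 12]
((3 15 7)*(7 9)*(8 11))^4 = (15)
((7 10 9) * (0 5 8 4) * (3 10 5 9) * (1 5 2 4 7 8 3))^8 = (10)(0 8 2)(4 9 7)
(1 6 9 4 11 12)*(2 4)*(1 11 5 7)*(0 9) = (0 9 2 4 5 7 1 6)(11 12) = [9, 6, 4, 3, 5, 7, 0, 1, 8, 2, 10, 12, 11]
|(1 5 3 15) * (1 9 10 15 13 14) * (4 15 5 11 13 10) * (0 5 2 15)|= 8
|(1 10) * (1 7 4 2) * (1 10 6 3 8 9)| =20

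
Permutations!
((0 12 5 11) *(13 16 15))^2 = ((0 12 5 11)(13 16 15))^2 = (0 5)(11 12)(13 15 16)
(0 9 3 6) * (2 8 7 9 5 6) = [5, 1, 8, 2, 4, 6, 0, 9, 7, 3] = (0 5 6)(2 8 7 9 3)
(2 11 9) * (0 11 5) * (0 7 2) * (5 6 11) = (0 5 7 2 6 11 9) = [5, 1, 6, 3, 4, 7, 11, 2, 8, 0, 10, 9]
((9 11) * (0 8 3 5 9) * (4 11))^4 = ((0 8 3 5 9 4 11))^4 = (0 9 8 4 3 11 5)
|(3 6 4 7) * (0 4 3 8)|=4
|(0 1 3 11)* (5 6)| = |(0 1 3 11)(5 6)| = 4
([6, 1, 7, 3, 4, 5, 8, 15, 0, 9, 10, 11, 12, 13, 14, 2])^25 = (0 6 8)(2 7 15)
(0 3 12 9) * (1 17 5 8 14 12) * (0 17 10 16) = (0 3 1 10 16)(5 8 14 12 9 17) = [3, 10, 2, 1, 4, 8, 6, 7, 14, 17, 16, 11, 9, 13, 12, 15, 0, 5]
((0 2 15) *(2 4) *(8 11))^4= ((0 4 2 15)(8 11))^4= (15)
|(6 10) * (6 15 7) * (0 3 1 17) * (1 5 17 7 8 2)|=|(0 3 5 17)(1 7 6 10 15 8 2)|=28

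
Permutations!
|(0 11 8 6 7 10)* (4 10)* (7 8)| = 10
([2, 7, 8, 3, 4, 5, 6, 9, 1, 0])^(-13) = (0 9 7 1 8 2)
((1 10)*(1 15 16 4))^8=((1 10 15 16 4))^8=(1 16 10 4 15)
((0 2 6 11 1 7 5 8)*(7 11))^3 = (0 7)(1 11)(2 5)(6 8)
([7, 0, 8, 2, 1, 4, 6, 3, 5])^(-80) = (8)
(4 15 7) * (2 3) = (2 3)(4 15 7) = [0, 1, 3, 2, 15, 5, 6, 4, 8, 9, 10, 11, 12, 13, 14, 7]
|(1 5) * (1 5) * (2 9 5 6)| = |(2 9 5 6)| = 4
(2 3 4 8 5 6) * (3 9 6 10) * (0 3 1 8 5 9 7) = [3, 8, 7, 4, 5, 10, 2, 0, 9, 6, 1] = (0 3 4 5 10 1 8 9 6 2 7)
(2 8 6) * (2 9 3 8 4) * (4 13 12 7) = [0, 1, 13, 8, 2, 5, 9, 4, 6, 3, 10, 11, 7, 12] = (2 13 12 7 4)(3 8 6 9)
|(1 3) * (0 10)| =2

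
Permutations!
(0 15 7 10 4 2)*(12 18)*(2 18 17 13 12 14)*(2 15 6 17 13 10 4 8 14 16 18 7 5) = (0 6 17 10 8 14 15 5 2)(4 7)(12 13)(16 18) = [6, 1, 0, 3, 7, 2, 17, 4, 14, 9, 8, 11, 13, 12, 15, 5, 18, 10, 16]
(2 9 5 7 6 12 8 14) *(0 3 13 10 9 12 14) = (0 3 13 10 9 5 7 6 14 2 12 8) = [3, 1, 12, 13, 4, 7, 14, 6, 0, 5, 9, 11, 8, 10, 2]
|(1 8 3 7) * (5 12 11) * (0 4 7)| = 6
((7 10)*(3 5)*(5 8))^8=((3 8 5)(7 10))^8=(10)(3 5 8)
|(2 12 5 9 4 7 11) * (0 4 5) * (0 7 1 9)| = |(0 4 1 9 5)(2 12 7 11)| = 20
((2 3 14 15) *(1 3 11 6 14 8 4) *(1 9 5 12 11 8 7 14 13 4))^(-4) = (1 14 8 7 2 3 15)(4 12 13 5 6 9 11)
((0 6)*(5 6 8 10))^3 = (0 5 8 6 10)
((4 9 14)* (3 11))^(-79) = ((3 11)(4 9 14))^(-79) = (3 11)(4 14 9)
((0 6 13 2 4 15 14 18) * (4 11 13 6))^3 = ((0 4 15 14 18)(2 11 13))^3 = (0 14 4 18 15)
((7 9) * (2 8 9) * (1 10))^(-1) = (1 10)(2 7 9 8)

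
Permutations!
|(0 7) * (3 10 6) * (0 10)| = 5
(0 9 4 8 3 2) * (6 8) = (0 9 4 6 8 3 2) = [9, 1, 0, 2, 6, 5, 8, 7, 3, 4]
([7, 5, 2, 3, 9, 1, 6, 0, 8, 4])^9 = (0 7)(1 5)(4 9)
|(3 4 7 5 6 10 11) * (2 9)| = |(2 9)(3 4 7 5 6 10 11)| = 14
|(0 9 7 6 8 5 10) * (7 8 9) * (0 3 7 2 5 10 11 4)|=|(0 2 5 11 4)(3 7 6 9 8 10)|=30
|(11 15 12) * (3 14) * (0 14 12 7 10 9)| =|(0 14 3 12 11 15 7 10 9)| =9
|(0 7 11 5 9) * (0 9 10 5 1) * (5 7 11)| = 3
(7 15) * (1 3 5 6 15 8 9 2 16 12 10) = [0, 3, 16, 5, 4, 6, 15, 8, 9, 2, 1, 11, 10, 13, 14, 7, 12] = (1 3 5 6 15 7 8 9 2 16 12 10)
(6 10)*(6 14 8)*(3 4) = (3 4)(6 10 14 8) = [0, 1, 2, 4, 3, 5, 10, 7, 6, 9, 14, 11, 12, 13, 8]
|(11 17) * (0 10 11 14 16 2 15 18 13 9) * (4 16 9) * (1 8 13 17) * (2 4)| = |(0 10 11 1 8 13 2 15 18 17 14 9)(4 16)| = 12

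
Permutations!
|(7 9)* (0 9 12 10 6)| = 6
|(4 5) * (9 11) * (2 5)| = |(2 5 4)(9 11)| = 6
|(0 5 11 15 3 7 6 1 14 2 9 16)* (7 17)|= 13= |(0 5 11 15 3 17 7 6 1 14 2 9 16)|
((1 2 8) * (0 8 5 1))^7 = (0 8)(1 2 5)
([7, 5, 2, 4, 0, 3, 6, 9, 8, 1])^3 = (0 1 4 9 3 7 5)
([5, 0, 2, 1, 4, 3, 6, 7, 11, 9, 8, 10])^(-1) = (0 1 3 5)(8 10 11)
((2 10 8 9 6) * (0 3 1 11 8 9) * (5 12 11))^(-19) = (0 1 12 8 3 5 11)(2 10 9 6)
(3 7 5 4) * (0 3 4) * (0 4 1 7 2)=(0 3 2)(1 7 5 4)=[3, 7, 0, 2, 1, 4, 6, 5]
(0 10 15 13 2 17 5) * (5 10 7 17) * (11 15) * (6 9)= (0 7 17 10 11 15 13 2 5)(6 9)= [7, 1, 5, 3, 4, 0, 9, 17, 8, 6, 11, 15, 12, 2, 14, 13, 16, 10]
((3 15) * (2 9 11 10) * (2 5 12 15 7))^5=(2 12 9 15 11 3 10 7 5)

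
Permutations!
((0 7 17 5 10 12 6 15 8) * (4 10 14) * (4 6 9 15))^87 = (0 5 4 9)(6 12 8 17)(7 14 10 15)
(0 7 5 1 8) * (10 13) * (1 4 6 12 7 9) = (0 9 1 8)(4 6 12 7 5)(10 13) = [9, 8, 2, 3, 6, 4, 12, 5, 0, 1, 13, 11, 7, 10]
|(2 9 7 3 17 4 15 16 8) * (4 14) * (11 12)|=10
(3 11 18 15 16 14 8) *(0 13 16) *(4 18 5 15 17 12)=(0 13 16 14 8 3 11 5 15)(4 18 17 12)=[13, 1, 2, 11, 18, 15, 6, 7, 3, 9, 10, 5, 4, 16, 8, 0, 14, 12, 17]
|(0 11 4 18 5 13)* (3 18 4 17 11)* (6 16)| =|(0 3 18 5 13)(6 16)(11 17)| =10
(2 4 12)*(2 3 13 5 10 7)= (2 4 12 3 13 5 10 7)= [0, 1, 4, 13, 12, 10, 6, 2, 8, 9, 7, 11, 3, 5]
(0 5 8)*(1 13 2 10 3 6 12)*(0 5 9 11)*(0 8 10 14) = (0 9 11 8 5 10 3 6 12 1 13 2 14) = [9, 13, 14, 6, 4, 10, 12, 7, 5, 11, 3, 8, 1, 2, 0]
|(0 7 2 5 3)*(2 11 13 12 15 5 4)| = |(0 7 11 13 12 15 5 3)(2 4)| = 8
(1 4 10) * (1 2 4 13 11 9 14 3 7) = (1 13 11 9 14 3 7)(2 4 10) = [0, 13, 4, 7, 10, 5, 6, 1, 8, 14, 2, 9, 12, 11, 3]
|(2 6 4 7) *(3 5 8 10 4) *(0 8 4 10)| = |(10)(0 8)(2 6 3 5 4 7)| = 6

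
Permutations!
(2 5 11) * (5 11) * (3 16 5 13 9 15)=(2 11)(3 16 5 13 9 15)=[0, 1, 11, 16, 4, 13, 6, 7, 8, 15, 10, 2, 12, 9, 14, 3, 5]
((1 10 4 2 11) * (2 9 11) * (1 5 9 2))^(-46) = (1 4)(2 10)(5 11 9)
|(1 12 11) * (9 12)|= 4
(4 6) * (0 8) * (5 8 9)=(0 9 5 8)(4 6)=[9, 1, 2, 3, 6, 8, 4, 7, 0, 5]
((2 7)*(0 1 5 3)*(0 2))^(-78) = ((0 1 5 3 2 7))^(-78) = (7)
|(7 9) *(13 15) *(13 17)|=|(7 9)(13 15 17)|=6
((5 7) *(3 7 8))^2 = (3 5)(7 8)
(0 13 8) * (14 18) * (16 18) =(0 13 8)(14 16 18) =[13, 1, 2, 3, 4, 5, 6, 7, 0, 9, 10, 11, 12, 8, 16, 15, 18, 17, 14]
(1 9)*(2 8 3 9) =(1 2 8 3 9) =[0, 2, 8, 9, 4, 5, 6, 7, 3, 1]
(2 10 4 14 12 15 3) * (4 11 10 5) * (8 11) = (2 5 4 14 12 15 3)(8 11 10) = [0, 1, 5, 2, 14, 4, 6, 7, 11, 9, 8, 10, 15, 13, 12, 3]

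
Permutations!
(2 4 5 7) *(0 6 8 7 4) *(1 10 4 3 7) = (0 6 8 1 10 4 5 3 7 2) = [6, 10, 0, 7, 5, 3, 8, 2, 1, 9, 4]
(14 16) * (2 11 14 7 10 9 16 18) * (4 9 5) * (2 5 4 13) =(2 11 14 18 5 13)(4 9 16 7 10) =[0, 1, 11, 3, 9, 13, 6, 10, 8, 16, 4, 14, 12, 2, 18, 15, 7, 17, 5]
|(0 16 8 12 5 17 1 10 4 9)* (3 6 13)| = 30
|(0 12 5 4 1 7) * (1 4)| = 5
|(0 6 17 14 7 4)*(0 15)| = |(0 6 17 14 7 4 15)| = 7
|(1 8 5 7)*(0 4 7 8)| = 4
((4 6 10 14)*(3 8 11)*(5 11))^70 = ((3 8 5 11)(4 6 10 14))^70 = (3 5)(4 10)(6 14)(8 11)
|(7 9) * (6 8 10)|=6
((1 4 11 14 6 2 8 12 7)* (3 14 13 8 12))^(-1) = ((1 4 11 13 8 3 14 6 2 12 7))^(-1) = (1 7 12 2 6 14 3 8 13 11 4)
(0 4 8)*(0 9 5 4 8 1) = (0 8 9 5 4 1) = [8, 0, 2, 3, 1, 4, 6, 7, 9, 5]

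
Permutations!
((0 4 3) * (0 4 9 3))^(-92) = ((0 9 3 4))^(-92) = (9)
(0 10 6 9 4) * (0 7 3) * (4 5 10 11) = [11, 1, 2, 0, 7, 10, 9, 3, 8, 5, 6, 4] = (0 11 4 7 3)(5 10 6 9)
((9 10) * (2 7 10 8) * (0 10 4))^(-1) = (0 4 7 2 8 9 10)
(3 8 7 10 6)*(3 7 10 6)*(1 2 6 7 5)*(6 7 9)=[0, 2, 7, 8, 4, 1, 5, 9, 10, 6, 3]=(1 2 7 9 6 5)(3 8 10)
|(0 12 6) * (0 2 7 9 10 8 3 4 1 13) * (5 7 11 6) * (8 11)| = 14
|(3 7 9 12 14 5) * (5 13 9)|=12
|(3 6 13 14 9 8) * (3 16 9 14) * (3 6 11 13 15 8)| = |(3 11 13 6 15 8 16 9)| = 8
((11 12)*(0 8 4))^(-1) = (0 4 8)(11 12) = ((0 8 4)(11 12))^(-1)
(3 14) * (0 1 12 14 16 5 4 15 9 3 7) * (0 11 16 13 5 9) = (0 1 12 14 7 11 16 9 3 13 5 4 15) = [1, 12, 2, 13, 15, 4, 6, 11, 8, 3, 10, 16, 14, 5, 7, 0, 9]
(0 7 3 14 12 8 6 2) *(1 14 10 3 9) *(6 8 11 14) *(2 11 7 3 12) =[3, 6, 0, 10, 4, 5, 11, 9, 8, 1, 12, 14, 7, 13, 2] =(0 3 10 12 7 9 1 6 11 14 2)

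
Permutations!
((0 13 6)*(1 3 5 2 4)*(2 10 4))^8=(0 6 13)(1 10 3 4 5)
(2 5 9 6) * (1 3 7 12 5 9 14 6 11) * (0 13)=(0 13)(1 3 7 12 5 14 6 2 9 11)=[13, 3, 9, 7, 4, 14, 2, 12, 8, 11, 10, 1, 5, 0, 6]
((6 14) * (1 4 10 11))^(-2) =(14)(1 10)(4 11)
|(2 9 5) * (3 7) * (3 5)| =5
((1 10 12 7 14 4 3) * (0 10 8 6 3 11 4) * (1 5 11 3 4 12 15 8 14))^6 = (0 3 14 4 1 6 7 8 12 15 11 10 5)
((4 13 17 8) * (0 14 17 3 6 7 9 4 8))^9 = (17)(3 9)(4 6)(7 13) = ((0 14 17)(3 6 7 9 4 13))^9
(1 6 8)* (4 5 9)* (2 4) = (1 6 8)(2 4 5 9) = [0, 6, 4, 3, 5, 9, 8, 7, 1, 2]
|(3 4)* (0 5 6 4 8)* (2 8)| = |(0 5 6 4 3 2 8)| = 7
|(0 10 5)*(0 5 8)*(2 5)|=6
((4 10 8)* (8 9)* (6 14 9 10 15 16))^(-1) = (4 8 9 14 6 16 15)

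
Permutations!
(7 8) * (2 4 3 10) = (2 4 3 10)(7 8) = [0, 1, 4, 10, 3, 5, 6, 8, 7, 9, 2]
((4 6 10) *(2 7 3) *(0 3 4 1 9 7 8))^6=((0 3 2 8)(1 9 7 4 6 10))^6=(10)(0 2)(3 8)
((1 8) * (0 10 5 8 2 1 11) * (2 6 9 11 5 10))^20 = ((0 2 1 6 9 11)(5 8))^20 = (0 1 9)(2 6 11)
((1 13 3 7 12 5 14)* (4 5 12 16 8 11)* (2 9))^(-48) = (1 3 16 11 5)(4 14 13 7 8)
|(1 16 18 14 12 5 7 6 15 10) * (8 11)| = 10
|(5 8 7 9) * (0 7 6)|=6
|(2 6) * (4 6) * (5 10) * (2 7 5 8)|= 7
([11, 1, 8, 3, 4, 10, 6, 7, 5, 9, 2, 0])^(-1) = [11, 1, 10, 3, 4, 8, 6, 7, 2, 9, 5, 0]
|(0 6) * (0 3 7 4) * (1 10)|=10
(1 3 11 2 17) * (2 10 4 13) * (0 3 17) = (0 3 11 10 4 13 2)(1 17) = [3, 17, 0, 11, 13, 5, 6, 7, 8, 9, 4, 10, 12, 2, 14, 15, 16, 1]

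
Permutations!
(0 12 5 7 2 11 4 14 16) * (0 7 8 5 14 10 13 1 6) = (0 12 14 16 7 2 11 4 10 13 1 6)(5 8) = [12, 6, 11, 3, 10, 8, 0, 2, 5, 9, 13, 4, 14, 1, 16, 15, 7]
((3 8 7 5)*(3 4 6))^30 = (8) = ((3 8 7 5 4 6))^30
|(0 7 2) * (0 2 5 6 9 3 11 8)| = |(0 7 5 6 9 3 11 8)| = 8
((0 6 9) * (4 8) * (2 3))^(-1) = (0 9 6)(2 3)(4 8)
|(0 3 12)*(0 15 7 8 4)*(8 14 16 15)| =|(0 3 12 8 4)(7 14 16 15)| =20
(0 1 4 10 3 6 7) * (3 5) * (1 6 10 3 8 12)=[6, 4, 2, 10, 3, 8, 7, 0, 12, 9, 5, 11, 1]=(0 6 7)(1 4 3 10 5 8 12)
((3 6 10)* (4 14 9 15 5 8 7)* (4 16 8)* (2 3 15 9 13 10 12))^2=((2 3 6 12)(4 14 13 10 15 5)(7 16 8))^2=(2 6)(3 12)(4 13 15)(5 14 10)(7 8 16)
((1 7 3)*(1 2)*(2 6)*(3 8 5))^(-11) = (1 5 2 8 6 7 3)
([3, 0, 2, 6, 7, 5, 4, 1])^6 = (7)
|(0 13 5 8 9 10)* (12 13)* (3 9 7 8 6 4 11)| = |(0 12 13 5 6 4 11 3 9 10)(7 8)| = 10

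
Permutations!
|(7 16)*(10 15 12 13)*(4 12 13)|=6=|(4 12)(7 16)(10 15 13)|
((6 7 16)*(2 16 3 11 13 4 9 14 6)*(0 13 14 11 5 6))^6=((0 13 4 9 11 14)(2 16)(3 5 6 7))^6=(16)(3 6)(5 7)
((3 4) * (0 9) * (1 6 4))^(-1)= (0 9)(1 3 4 6)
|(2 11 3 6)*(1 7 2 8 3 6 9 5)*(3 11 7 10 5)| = |(1 10 5)(2 7)(3 9)(6 8 11)| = 6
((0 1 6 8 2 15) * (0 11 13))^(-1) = (0 13 11 15 2 8 6 1)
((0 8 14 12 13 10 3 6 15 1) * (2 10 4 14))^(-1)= (0 1 15 6 3 10 2 8)(4 13 12 14)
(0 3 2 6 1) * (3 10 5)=(0 10 5 3 2 6 1)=[10, 0, 6, 2, 4, 3, 1, 7, 8, 9, 5]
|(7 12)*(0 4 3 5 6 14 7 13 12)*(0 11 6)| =4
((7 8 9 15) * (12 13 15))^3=(7 12)(8 13)(9 15)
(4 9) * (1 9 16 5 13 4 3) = (1 9 3)(4 16 5 13) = [0, 9, 2, 1, 16, 13, 6, 7, 8, 3, 10, 11, 12, 4, 14, 15, 5]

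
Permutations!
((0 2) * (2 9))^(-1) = ((0 9 2))^(-1) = (0 2 9)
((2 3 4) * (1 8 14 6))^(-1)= ((1 8 14 6)(2 3 4))^(-1)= (1 6 14 8)(2 4 3)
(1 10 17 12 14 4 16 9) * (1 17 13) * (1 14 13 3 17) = [0, 10, 2, 17, 16, 5, 6, 7, 8, 1, 3, 11, 13, 14, 4, 15, 9, 12] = (1 10 3 17 12 13 14 4 16 9)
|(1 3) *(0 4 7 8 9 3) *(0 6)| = 8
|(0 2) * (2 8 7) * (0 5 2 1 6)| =10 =|(0 8 7 1 6)(2 5)|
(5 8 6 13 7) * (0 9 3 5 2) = (0 9 3 5 8 6 13 7 2) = [9, 1, 0, 5, 4, 8, 13, 2, 6, 3, 10, 11, 12, 7]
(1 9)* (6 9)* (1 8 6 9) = (1 9 8 6) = [0, 9, 2, 3, 4, 5, 1, 7, 6, 8]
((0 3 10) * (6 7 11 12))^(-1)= ((0 3 10)(6 7 11 12))^(-1)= (0 10 3)(6 12 11 7)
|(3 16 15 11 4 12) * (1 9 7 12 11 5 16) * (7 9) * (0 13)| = |(0 13)(1 7 12 3)(4 11)(5 16 15)| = 12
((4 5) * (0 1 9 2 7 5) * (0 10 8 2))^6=(10)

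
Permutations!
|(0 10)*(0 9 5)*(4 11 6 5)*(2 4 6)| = |(0 10 9 6 5)(2 4 11)| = 15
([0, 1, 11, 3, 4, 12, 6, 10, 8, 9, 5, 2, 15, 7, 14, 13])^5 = (2 11)(5 10 7 13 15 12)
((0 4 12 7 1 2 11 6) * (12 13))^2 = (0 13 7 2 6 4 12 1 11)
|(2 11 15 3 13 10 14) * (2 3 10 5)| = 8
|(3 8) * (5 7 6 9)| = 4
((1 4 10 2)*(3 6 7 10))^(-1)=(1 2 10 7 6 3 4)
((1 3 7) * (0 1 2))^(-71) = ((0 1 3 7 2))^(-71) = (0 2 7 3 1)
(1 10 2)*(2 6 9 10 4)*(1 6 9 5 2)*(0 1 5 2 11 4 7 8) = [1, 7, 6, 3, 5, 11, 2, 8, 0, 10, 9, 4] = (0 1 7 8)(2 6)(4 5 11)(9 10)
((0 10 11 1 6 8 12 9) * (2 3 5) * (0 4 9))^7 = (12)(2 3 5)(4 9)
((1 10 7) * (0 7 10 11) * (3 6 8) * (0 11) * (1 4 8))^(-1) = (11)(0 1 6 3 8 4 7)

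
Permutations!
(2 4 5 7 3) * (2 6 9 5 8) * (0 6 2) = (0 6 9 5 7 3 2 4 8) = [6, 1, 4, 2, 8, 7, 9, 3, 0, 5]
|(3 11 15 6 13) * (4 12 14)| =15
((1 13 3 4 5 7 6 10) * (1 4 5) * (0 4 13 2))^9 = (0 4 1 2)(3 6)(5 10)(7 13)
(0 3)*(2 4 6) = (0 3)(2 4 6) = [3, 1, 4, 0, 6, 5, 2]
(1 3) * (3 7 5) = (1 7 5 3) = [0, 7, 2, 1, 4, 3, 6, 5]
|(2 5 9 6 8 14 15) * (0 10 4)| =|(0 10 4)(2 5 9 6 8 14 15)| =21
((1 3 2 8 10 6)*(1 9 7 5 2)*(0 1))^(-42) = (10)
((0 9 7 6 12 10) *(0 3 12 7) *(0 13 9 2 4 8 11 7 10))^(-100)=(13)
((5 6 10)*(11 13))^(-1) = (5 10 6)(11 13)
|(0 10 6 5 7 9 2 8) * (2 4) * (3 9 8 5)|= |(0 10 6 3 9 4 2 5 7 8)|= 10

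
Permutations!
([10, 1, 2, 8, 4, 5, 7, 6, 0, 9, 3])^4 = [0, 1, 2, 3, 4, 5, 6, 7, 8, 9, 10]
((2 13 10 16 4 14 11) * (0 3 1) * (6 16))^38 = ((0 3 1)(2 13 10 6 16 4 14 11))^38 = (0 1 3)(2 14 16 10)(4 6 13 11)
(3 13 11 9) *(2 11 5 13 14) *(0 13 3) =[13, 1, 11, 14, 4, 3, 6, 7, 8, 0, 10, 9, 12, 5, 2] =(0 13 5 3 14 2 11 9)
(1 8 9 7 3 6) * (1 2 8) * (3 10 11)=(2 8 9 7 10 11 3 6)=[0, 1, 8, 6, 4, 5, 2, 10, 9, 7, 11, 3]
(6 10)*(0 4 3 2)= (0 4 3 2)(6 10)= [4, 1, 0, 2, 3, 5, 10, 7, 8, 9, 6]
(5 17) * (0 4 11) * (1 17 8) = (0 4 11)(1 17 5 8) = [4, 17, 2, 3, 11, 8, 6, 7, 1, 9, 10, 0, 12, 13, 14, 15, 16, 5]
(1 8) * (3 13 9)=(1 8)(3 13 9)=[0, 8, 2, 13, 4, 5, 6, 7, 1, 3, 10, 11, 12, 9]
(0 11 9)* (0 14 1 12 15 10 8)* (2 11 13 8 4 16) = [13, 12, 11, 3, 16, 5, 6, 7, 0, 14, 4, 9, 15, 8, 1, 10, 2] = (0 13 8)(1 12 15 10 4 16 2 11 9 14)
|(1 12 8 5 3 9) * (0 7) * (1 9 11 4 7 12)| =|(0 12 8 5 3 11 4 7)| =8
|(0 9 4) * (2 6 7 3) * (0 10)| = |(0 9 4 10)(2 6 7 3)| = 4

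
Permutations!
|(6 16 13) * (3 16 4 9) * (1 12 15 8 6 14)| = 11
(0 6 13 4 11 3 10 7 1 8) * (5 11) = [6, 8, 2, 10, 5, 11, 13, 1, 0, 9, 7, 3, 12, 4] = (0 6 13 4 5 11 3 10 7 1 8)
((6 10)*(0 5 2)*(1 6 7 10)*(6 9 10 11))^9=(1 7)(6 10)(9 11)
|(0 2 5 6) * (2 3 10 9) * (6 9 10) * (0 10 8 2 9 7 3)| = 7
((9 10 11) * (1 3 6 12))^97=(1 3 6 12)(9 10 11)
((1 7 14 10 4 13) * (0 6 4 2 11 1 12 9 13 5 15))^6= ((0 6 4 5 15)(1 7 14 10 2 11)(9 13 12))^6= (0 6 4 5 15)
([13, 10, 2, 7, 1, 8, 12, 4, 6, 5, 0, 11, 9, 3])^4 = [4, 3, 2, 10, 13, 9, 8, 0, 5, 12, 7, 11, 6, 1]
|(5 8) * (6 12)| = 2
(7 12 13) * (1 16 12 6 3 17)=(1 16 12 13 7 6 3 17)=[0, 16, 2, 17, 4, 5, 3, 6, 8, 9, 10, 11, 13, 7, 14, 15, 12, 1]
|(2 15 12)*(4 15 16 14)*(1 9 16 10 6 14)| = |(1 9 16)(2 10 6 14 4 15 12)| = 21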